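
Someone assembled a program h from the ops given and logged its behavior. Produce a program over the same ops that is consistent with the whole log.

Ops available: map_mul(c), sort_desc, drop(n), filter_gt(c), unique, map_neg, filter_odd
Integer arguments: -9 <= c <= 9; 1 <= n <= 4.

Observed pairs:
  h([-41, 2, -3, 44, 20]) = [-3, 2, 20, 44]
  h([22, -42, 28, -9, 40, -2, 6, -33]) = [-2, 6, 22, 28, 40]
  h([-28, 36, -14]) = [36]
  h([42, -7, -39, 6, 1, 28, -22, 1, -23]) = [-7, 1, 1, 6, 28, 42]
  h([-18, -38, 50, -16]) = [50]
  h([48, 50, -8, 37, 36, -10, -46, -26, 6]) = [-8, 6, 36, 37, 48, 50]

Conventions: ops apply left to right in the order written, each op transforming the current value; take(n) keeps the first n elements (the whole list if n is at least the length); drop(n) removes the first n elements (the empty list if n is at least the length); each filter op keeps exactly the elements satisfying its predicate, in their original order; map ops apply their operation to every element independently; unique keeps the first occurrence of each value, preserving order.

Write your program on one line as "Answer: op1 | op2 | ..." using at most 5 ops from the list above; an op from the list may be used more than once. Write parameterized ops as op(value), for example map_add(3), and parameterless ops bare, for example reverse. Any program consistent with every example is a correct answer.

filter_gt(-9) | map_neg | sort_desc | map_neg

Check, running the answer program on each example:
  [-41, 2, -3, 44, 20] -> [2, -3, 44, 20] -> [-2, 3, -44, -20] -> [3, -2, -20, -44] -> [-3, 2, 20, 44]
  [22, -42, 28, -9, 40, -2, 6, -33] -> [22, 28, 40, -2, 6] -> [-22, -28, -40, 2, -6] -> [2, -6, -22, -28, -40] -> [-2, 6, 22, 28, 40]
  [-28, 36, -14] -> [36] -> [-36] -> [-36] -> [36]
  [42, -7, -39, 6, 1, 28, -22, 1, -23] -> [42, -7, 6, 1, 28, 1] -> [-42, 7, -6, -1, -28, -1] -> [7, -1, -1, -6, -28, -42] -> [-7, 1, 1, 6, 28, 42]
  [-18, -38, 50, -16] -> [50] -> [-50] -> [-50] -> [50]
  [48, 50, -8, 37, 36, -10, -46, -26, 6] -> [48, 50, -8, 37, 36, 6] -> [-48, -50, 8, -37, -36, -6] -> [8, -6, -36, -37, -48, -50] -> [-8, 6, 36, 37, 48, 50]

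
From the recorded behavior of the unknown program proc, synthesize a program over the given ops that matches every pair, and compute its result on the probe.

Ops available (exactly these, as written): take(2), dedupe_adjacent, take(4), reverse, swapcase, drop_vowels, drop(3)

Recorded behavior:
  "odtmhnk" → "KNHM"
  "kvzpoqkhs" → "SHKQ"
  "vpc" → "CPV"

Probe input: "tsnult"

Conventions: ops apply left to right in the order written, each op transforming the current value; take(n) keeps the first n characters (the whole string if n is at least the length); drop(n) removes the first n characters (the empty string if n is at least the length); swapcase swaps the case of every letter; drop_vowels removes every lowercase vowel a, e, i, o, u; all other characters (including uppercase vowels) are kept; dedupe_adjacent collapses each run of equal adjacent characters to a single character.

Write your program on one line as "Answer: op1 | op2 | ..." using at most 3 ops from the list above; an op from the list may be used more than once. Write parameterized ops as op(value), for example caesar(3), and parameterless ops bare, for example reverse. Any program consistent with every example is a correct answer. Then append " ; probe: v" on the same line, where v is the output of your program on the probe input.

reverse | swapcase | take(4) ; probe: "TLUN"

Check, running the answer program on each example:
  "odtmhnk" -> "knhmtdo" -> "KNHMTDO" -> "KNHM"
  "kvzpoqkhs" -> "shkqopzvk" -> "SHKQOPZVK" -> "SHKQ"
  "vpc" -> "cpv" -> "CPV" -> "CPV"
  probe: "tsnult" -> "tlunst" -> "TLUNST" -> "TLUN"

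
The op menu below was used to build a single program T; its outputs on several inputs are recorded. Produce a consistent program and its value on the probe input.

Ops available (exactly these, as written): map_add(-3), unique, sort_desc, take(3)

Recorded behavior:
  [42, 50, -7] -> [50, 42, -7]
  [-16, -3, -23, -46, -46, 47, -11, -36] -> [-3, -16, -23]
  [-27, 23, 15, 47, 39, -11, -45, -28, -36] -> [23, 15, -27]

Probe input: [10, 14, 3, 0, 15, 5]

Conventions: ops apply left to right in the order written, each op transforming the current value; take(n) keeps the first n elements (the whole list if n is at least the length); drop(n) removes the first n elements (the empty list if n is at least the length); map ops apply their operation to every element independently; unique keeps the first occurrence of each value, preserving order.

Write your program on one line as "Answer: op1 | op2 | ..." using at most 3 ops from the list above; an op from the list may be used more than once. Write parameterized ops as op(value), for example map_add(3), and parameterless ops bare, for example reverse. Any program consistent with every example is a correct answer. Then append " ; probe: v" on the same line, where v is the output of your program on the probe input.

take(3) | sort_desc ; probe: [14, 10, 3]

Check, running the answer program on each example:
  [42, 50, -7] -> [42, 50, -7] -> [50, 42, -7]
  [-16, -3, -23, -46, -46, 47, -11, -36] -> [-16, -3, -23] -> [-3, -16, -23]
  [-27, 23, 15, 47, 39, -11, -45, -28, -36] -> [-27, 23, 15] -> [23, 15, -27]
  probe: [10, 14, 3, 0, 15, 5] -> [10, 14, 3] -> [14, 10, 3]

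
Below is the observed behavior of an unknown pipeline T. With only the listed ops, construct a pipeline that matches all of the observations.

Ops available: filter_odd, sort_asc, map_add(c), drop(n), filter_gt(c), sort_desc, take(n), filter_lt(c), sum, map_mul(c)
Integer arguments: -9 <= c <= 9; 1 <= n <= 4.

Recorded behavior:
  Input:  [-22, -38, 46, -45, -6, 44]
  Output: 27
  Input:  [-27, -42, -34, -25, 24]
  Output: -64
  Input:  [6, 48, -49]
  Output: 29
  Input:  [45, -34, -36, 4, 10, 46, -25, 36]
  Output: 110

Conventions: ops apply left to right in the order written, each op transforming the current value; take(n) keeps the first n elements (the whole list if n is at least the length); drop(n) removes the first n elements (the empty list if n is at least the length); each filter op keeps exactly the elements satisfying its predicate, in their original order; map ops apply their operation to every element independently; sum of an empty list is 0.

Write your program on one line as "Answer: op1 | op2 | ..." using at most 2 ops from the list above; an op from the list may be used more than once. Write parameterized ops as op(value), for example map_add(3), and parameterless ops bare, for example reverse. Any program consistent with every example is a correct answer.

map_add(8) | sum

Check, running the answer program on each example:
  [-22, -38, 46, -45, -6, 44] -> [-14, -30, 54, -37, 2, 52] -> 27
  [-27, -42, -34, -25, 24] -> [-19, -34, -26, -17, 32] -> -64
  [6, 48, -49] -> [14, 56, -41] -> 29
  [45, -34, -36, 4, 10, 46, -25, 36] -> [53, -26, -28, 12, 18, 54, -17, 44] -> 110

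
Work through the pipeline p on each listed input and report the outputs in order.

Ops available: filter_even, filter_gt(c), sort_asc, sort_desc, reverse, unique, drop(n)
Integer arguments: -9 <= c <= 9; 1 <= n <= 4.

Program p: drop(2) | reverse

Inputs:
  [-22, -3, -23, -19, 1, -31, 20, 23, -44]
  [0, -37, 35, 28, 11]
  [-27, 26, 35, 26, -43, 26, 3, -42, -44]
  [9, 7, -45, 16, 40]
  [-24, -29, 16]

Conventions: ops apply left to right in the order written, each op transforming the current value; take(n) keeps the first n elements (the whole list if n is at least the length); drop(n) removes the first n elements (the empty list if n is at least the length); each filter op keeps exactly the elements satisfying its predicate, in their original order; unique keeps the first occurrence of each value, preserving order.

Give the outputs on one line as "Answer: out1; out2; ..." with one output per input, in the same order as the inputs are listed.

Execution, op by op:
  [-22, -3, -23, -19, 1, -31, 20, 23, -44] -> [-23, -19, 1, -31, 20, 23, -44] -> [-44, 23, 20, -31, 1, -19, -23]
  [0, -37, 35, 28, 11] -> [35, 28, 11] -> [11, 28, 35]
  [-27, 26, 35, 26, -43, 26, 3, -42, -44] -> [35, 26, -43, 26, 3, -42, -44] -> [-44, -42, 3, 26, -43, 26, 35]
  [9, 7, -45, 16, 40] -> [-45, 16, 40] -> [40, 16, -45]
  [-24, -29, 16] -> [16] -> [16]

[-44, 23, 20, -31, 1, -19, -23]; [11, 28, 35]; [-44, -42, 3, 26, -43, 26, 35]; [40, 16, -45]; [16]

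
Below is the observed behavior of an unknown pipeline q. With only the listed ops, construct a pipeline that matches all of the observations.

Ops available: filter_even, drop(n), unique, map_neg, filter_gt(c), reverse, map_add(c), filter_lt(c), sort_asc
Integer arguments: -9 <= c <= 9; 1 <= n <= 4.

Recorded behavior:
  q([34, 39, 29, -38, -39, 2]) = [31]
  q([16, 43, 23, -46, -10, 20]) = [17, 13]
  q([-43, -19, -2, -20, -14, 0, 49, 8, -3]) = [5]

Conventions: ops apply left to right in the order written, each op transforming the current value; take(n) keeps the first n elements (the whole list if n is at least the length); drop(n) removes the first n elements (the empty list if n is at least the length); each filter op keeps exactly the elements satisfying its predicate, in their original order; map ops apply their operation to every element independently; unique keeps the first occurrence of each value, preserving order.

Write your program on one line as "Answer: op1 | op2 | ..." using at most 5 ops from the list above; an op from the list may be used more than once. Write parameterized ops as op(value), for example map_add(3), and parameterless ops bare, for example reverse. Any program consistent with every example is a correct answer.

reverse | filter_gt(3) | filter_even | map_add(-3)

Check, running the answer program on each example:
  [34, 39, 29, -38, -39, 2] -> [2, -39, -38, 29, 39, 34] -> [29, 39, 34] -> [34] -> [31]
  [16, 43, 23, -46, -10, 20] -> [20, -10, -46, 23, 43, 16] -> [20, 23, 43, 16] -> [20, 16] -> [17, 13]
  [-43, -19, -2, -20, -14, 0, 49, 8, -3] -> [-3, 8, 49, 0, -14, -20, -2, -19, -43] -> [8, 49] -> [8] -> [5]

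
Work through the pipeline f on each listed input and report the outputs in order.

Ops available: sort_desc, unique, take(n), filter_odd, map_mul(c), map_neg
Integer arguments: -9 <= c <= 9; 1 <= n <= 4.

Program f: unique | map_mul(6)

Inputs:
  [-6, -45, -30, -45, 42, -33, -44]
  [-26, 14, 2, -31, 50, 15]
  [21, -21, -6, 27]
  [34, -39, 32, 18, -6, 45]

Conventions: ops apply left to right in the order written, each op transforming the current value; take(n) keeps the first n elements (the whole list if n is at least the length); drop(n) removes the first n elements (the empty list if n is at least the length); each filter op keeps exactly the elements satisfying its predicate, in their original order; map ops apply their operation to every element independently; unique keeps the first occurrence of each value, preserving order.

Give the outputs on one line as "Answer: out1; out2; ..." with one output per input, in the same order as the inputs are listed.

Execution, op by op:
  [-6, -45, -30, -45, 42, -33, -44] -> [-6, -45, -30, 42, -33, -44] -> [-36, -270, -180, 252, -198, -264]
  [-26, 14, 2, -31, 50, 15] -> [-26, 14, 2, -31, 50, 15] -> [-156, 84, 12, -186, 300, 90]
  [21, -21, -6, 27] -> [21, -21, -6, 27] -> [126, -126, -36, 162]
  [34, -39, 32, 18, -6, 45] -> [34, -39, 32, 18, -6, 45] -> [204, -234, 192, 108, -36, 270]

[-36, -270, -180, 252, -198, -264]; [-156, 84, 12, -186, 300, 90]; [126, -126, -36, 162]; [204, -234, 192, 108, -36, 270]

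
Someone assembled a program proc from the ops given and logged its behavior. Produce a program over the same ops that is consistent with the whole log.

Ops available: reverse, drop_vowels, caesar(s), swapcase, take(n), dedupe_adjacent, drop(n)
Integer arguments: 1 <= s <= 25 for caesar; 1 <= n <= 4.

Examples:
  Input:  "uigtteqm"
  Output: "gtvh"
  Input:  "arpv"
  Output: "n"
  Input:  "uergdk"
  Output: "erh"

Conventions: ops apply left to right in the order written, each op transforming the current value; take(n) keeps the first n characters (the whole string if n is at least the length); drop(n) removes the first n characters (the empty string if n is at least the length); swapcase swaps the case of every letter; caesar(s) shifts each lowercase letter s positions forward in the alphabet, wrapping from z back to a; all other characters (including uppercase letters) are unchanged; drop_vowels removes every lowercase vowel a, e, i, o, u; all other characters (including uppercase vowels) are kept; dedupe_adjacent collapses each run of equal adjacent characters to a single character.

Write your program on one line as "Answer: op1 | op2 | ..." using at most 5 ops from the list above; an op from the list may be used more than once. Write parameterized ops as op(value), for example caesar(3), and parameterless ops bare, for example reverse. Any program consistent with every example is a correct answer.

reverse | dedupe_adjacent | drop(1) | drop(2) | caesar(13)

Check, running the answer program on each example:
  "uigtteqm" -> "mqettgiu" -> "mqetgiu" -> "qetgiu" -> "tgiu" -> "gtvh"
  "arpv" -> "vpra" -> "vpra" -> "pra" -> "a" -> "n"
  "uergdk" -> "kdgreu" -> "kdgreu" -> "dgreu" -> "reu" -> "erh"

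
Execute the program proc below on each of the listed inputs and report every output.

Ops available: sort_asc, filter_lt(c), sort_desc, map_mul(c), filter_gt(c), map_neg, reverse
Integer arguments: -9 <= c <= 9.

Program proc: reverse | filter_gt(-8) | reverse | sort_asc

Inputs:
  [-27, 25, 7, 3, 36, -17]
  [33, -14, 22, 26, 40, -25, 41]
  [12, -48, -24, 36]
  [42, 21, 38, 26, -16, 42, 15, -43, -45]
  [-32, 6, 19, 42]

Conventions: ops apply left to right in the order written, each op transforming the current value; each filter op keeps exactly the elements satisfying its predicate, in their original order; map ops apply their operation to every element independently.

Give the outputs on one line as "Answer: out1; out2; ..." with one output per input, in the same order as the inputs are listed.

[3, 7, 25, 36]; [22, 26, 33, 40, 41]; [12, 36]; [15, 21, 26, 38, 42, 42]; [6, 19, 42]

Execution, op by op:
  [-27, 25, 7, 3, 36, -17] -> [-17, 36, 3, 7, 25, -27] -> [36, 3, 7, 25] -> [25, 7, 3, 36] -> [3, 7, 25, 36]
  [33, -14, 22, 26, 40, -25, 41] -> [41, -25, 40, 26, 22, -14, 33] -> [41, 40, 26, 22, 33] -> [33, 22, 26, 40, 41] -> [22, 26, 33, 40, 41]
  [12, -48, -24, 36] -> [36, -24, -48, 12] -> [36, 12] -> [12, 36] -> [12, 36]
  [42, 21, 38, 26, -16, 42, 15, -43, -45] -> [-45, -43, 15, 42, -16, 26, 38, 21, 42] -> [15, 42, 26, 38, 21, 42] -> [42, 21, 38, 26, 42, 15] -> [15, 21, 26, 38, 42, 42]
  [-32, 6, 19, 42] -> [42, 19, 6, -32] -> [42, 19, 6] -> [6, 19, 42] -> [6, 19, 42]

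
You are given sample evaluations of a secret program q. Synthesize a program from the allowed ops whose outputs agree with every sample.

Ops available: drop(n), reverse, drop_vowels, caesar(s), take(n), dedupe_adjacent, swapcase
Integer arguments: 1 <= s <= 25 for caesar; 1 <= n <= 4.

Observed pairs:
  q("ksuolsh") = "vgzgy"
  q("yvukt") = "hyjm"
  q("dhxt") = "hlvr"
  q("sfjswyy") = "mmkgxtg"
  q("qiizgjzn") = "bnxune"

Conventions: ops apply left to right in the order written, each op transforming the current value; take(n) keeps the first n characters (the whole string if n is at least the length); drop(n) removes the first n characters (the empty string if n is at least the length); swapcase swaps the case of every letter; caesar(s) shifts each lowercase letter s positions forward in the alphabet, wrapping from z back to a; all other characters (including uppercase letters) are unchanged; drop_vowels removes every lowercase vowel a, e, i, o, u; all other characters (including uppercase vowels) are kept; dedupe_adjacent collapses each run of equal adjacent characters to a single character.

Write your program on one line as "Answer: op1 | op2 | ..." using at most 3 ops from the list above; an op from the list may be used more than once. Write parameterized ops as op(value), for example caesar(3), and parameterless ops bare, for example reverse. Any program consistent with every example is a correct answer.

drop_vowels | reverse | caesar(14)

Check, running the answer program on each example:
  "ksuolsh" -> "kslsh" -> "hslsk" -> "vgzgy"
  "yvukt" -> "yvkt" -> "tkvy" -> "hyjm"
  "dhxt" -> "dhxt" -> "txhd" -> "hlvr"
  "sfjswyy" -> "sfjswyy" -> "yywsjfs" -> "mmkgxtg"
  "qiizgjzn" -> "qzgjzn" -> "nzjgzq" -> "bnxune"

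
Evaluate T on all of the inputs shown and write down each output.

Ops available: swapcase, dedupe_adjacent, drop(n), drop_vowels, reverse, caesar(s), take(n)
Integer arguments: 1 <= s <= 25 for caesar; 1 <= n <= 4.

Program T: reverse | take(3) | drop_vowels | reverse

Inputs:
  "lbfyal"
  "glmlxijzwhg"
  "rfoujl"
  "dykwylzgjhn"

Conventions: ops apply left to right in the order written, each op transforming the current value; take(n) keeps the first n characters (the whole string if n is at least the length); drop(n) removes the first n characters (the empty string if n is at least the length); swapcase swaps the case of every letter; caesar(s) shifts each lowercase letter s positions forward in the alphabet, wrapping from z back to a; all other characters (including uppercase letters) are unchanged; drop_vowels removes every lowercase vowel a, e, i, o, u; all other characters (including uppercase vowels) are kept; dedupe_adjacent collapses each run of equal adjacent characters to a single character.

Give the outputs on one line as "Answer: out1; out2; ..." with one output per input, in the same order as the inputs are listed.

"yl"; "whg"; "jl"; "jhn"

Execution, op by op:
  "lbfyal" -> "layfbl" -> "lay" -> "ly" -> "yl"
  "glmlxijzwhg" -> "ghwzjixlmlg" -> "ghw" -> "ghw" -> "whg"
  "rfoujl" -> "ljuofr" -> "lju" -> "lj" -> "jl"
  "dykwylzgjhn" -> "nhjgzlywkyd" -> "nhj" -> "nhj" -> "jhn"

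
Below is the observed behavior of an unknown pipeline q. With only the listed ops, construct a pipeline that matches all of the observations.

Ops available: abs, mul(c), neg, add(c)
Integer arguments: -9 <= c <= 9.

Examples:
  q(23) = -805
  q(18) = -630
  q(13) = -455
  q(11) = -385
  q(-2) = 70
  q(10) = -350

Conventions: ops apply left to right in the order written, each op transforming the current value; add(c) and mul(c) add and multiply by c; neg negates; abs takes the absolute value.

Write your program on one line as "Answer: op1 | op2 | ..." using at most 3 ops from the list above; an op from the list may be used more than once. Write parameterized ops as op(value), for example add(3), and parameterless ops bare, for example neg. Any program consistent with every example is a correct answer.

mul(-7) | mul(-5) | neg

Check, running the answer program on each example:
  23 -> -161 -> 805 -> -805
  18 -> -126 -> 630 -> -630
  13 -> -91 -> 455 -> -455
  11 -> -77 -> 385 -> -385
  -2 -> 14 -> -70 -> 70
  10 -> -70 -> 350 -> -350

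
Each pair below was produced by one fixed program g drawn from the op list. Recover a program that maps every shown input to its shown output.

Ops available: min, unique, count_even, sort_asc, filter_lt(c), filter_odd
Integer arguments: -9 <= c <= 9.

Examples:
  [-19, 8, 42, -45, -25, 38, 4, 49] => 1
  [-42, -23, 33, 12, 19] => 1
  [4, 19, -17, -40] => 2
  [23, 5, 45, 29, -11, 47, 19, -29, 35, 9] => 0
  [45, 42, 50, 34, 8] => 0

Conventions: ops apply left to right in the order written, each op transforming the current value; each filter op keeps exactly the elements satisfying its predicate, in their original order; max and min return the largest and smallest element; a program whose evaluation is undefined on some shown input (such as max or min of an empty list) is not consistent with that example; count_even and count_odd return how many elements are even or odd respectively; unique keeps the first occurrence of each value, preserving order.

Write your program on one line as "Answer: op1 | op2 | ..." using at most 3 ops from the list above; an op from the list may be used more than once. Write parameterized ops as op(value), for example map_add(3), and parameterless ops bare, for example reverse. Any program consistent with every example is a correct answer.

filter_lt(6) | count_even

Check, running the answer program on each example:
  [-19, 8, 42, -45, -25, 38, 4, 49] -> [-19, -45, -25, 4] -> 1
  [-42, -23, 33, 12, 19] -> [-42, -23] -> 1
  [4, 19, -17, -40] -> [4, -17, -40] -> 2
  [23, 5, 45, 29, -11, 47, 19, -29, 35, 9] -> [5, -11, -29] -> 0
  [45, 42, 50, 34, 8] -> [] -> 0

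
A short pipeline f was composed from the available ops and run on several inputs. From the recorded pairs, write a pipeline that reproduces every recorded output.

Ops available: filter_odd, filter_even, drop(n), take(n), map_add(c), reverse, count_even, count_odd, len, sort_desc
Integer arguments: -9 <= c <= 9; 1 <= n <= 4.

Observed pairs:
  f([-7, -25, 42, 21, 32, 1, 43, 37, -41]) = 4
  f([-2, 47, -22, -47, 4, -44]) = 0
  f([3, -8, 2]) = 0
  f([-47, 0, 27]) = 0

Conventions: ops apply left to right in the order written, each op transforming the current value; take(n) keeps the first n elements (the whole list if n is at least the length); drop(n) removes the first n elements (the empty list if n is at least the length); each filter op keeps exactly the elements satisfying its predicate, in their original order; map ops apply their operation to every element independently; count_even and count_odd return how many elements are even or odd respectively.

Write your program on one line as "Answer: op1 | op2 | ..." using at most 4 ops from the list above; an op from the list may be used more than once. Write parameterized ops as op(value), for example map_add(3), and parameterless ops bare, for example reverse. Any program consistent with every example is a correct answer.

filter_odd | drop(3) | len

Check, running the answer program on each example:
  [-7, -25, 42, 21, 32, 1, 43, 37, -41] -> [-7, -25, 21, 1, 43, 37, -41] -> [1, 43, 37, -41] -> 4
  [-2, 47, -22, -47, 4, -44] -> [47, -47] -> [] -> 0
  [3, -8, 2] -> [3] -> [] -> 0
  [-47, 0, 27] -> [-47, 27] -> [] -> 0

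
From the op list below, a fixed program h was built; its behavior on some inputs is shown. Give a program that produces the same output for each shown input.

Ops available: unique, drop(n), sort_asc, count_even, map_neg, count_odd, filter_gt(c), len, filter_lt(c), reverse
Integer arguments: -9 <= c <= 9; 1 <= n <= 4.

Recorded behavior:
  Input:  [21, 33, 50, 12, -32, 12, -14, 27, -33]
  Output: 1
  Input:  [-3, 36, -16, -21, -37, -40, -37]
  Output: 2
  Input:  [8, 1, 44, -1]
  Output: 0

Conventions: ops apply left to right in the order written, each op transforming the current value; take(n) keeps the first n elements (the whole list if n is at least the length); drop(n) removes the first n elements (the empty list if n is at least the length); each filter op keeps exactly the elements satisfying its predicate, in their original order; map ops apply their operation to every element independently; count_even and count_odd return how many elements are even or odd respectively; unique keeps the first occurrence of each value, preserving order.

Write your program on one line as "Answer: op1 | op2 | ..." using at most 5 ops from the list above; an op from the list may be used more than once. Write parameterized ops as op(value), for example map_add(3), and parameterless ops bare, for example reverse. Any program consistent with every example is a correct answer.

map_neg | filter_gt(-1) | drop(1) | map_neg | count_even

Check, running the answer program on each example:
  [21, 33, 50, 12, -32, 12, -14, 27, -33] -> [-21, -33, -50, -12, 32, -12, 14, -27, 33] -> [32, 14, 33] -> [14, 33] -> [-14, -33] -> 1
  [-3, 36, -16, -21, -37, -40, -37] -> [3, -36, 16, 21, 37, 40, 37] -> [3, 16, 21, 37, 40, 37] -> [16, 21, 37, 40, 37] -> [-16, -21, -37, -40, -37] -> 2
  [8, 1, 44, -1] -> [-8, -1, -44, 1] -> [1] -> [] -> [] -> 0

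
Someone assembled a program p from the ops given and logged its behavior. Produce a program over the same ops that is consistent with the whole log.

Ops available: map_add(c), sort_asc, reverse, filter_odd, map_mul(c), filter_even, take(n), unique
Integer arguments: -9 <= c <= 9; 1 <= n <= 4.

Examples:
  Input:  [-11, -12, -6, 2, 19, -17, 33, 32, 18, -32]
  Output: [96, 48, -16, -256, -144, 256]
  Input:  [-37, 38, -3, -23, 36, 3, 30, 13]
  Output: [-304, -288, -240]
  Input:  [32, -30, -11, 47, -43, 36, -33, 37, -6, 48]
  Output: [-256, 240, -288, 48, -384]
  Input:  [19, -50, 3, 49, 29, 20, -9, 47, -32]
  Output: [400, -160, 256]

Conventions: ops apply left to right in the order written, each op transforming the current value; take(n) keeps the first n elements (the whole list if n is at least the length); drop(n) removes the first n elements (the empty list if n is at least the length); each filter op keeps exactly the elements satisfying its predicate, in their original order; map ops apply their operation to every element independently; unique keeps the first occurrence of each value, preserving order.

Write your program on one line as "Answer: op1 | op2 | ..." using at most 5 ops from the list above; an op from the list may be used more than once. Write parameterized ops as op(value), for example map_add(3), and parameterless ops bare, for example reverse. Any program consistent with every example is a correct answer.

reverse | filter_even | reverse | map_mul(-8)

Check, running the answer program on each example:
  [-11, -12, -6, 2, 19, -17, 33, 32, 18, -32] -> [-32, 18, 32, 33, -17, 19, 2, -6, -12, -11] -> [-32, 18, 32, 2, -6, -12] -> [-12, -6, 2, 32, 18, -32] -> [96, 48, -16, -256, -144, 256]
  [-37, 38, -3, -23, 36, 3, 30, 13] -> [13, 30, 3, 36, -23, -3, 38, -37] -> [30, 36, 38] -> [38, 36, 30] -> [-304, -288, -240]
  [32, -30, -11, 47, -43, 36, -33, 37, -6, 48] -> [48, -6, 37, -33, 36, -43, 47, -11, -30, 32] -> [48, -6, 36, -30, 32] -> [32, -30, 36, -6, 48] -> [-256, 240, -288, 48, -384]
  [19, -50, 3, 49, 29, 20, -9, 47, -32] -> [-32, 47, -9, 20, 29, 49, 3, -50, 19] -> [-32, 20, -50] -> [-50, 20, -32] -> [400, -160, 256]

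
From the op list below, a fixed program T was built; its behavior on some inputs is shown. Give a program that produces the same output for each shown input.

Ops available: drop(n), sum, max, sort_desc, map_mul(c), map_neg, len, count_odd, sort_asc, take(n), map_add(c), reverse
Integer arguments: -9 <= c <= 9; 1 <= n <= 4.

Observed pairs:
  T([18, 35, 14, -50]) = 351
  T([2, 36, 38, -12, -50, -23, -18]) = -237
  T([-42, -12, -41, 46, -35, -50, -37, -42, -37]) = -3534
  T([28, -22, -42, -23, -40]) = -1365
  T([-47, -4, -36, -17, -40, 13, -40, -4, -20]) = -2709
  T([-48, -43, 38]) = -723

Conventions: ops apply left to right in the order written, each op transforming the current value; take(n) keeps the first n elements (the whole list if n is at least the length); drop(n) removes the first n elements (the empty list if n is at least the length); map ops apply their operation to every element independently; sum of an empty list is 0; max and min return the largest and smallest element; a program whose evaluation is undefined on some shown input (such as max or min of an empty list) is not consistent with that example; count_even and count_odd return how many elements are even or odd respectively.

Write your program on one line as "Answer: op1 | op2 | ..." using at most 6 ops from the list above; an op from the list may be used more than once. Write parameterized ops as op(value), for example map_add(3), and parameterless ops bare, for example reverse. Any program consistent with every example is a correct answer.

sort_desc | map_mul(-5) | map_add(-8) | sort_desc | map_mul(-3) | sum

Check, running the answer program on each example:
  [18, 35, 14, -50] -> [35, 18, 14, -50] -> [-175, -90, -70, 250] -> [-183, -98, -78, 242] -> [242, -78, -98, -183] -> [-726, 234, 294, 549] -> 351
  [2, 36, 38, -12, -50, -23, -18] -> [38, 36, 2, -12, -18, -23, -50] -> [-190, -180, -10, 60, 90, 115, 250] -> [-198, -188, -18, 52, 82, 107, 242] -> [242, 107, 82, 52, -18, -188, -198] -> [-726, -321, -246, -156, 54, 564, 594] -> -237
  [-42, -12, -41, 46, -35, -50, -37, -42, -37] -> [46, -12, -35, -37, -37, -41, -42, -42, -50] -> [-230, 60, 175, 185, 185, 205, 210, 210, 250] -> [-238, 52, 167, 177, 177, 197, 202, 202, 242] -> [242, 202, 202, 197, 177, 177, 167, 52, -238] -> [-726, -606, -606, -591, -531, -531, -501, -156, 714] -> -3534
  [28, -22, -42, -23, -40] -> [28, -22, -23, -40, -42] -> [-140, 110, 115, 200, 210] -> [-148, 102, 107, 192, 202] -> [202, 192, 107, 102, -148] -> [-606, -576, -321, -306, 444] -> -1365
  [-47, -4, -36, -17, -40, 13, -40, -4, -20] -> [13, -4, -4, -17, -20, -36, -40, -40, -47] -> [-65, 20, 20, 85, 100, 180, 200, 200, 235] -> [-73, 12, 12, 77, 92, 172, 192, 192, 227] -> [227, 192, 192, 172, 92, 77, 12, 12, -73] -> [-681, -576, -576, -516, -276, -231, -36, -36, 219] -> -2709
  [-48, -43, 38] -> [38, -43, -48] -> [-190, 215, 240] -> [-198, 207, 232] -> [232, 207, -198] -> [-696, -621, 594] -> -723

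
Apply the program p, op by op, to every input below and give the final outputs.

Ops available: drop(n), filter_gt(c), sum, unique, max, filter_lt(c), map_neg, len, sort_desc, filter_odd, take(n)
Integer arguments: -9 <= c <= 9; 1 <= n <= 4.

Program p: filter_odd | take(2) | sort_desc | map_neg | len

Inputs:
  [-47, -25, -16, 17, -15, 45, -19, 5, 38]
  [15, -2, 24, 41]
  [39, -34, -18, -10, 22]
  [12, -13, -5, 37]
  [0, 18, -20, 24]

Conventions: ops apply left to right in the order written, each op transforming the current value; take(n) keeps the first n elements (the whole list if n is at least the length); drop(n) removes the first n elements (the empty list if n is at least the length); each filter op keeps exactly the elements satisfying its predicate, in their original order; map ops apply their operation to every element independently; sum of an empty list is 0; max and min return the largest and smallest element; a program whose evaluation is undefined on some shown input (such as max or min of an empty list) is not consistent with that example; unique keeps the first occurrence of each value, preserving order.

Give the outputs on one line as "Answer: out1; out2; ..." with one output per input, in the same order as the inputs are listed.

Execution, op by op:
  [-47, -25, -16, 17, -15, 45, -19, 5, 38] -> [-47, -25, 17, -15, 45, -19, 5] -> [-47, -25] -> [-25, -47] -> [25, 47] -> 2
  [15, -2, 24, 41] -> [15, 41] -> [15, 41] -> [41, 15] -> [-41, -15] -> 2
  [39, -34, -18, -10, 22] -> [39] -> [39] -> [39] -> [-39] -> 1
  [12, -13, -5, 37] -> [-13, -5, 37] -> [-13, -5] -> [-5, -13] -> [5, 13] -> 2
  [0, 18, -20, 24] -> [] -> [] -> [] -> [] -> 0

2; 2; 1; 2; 0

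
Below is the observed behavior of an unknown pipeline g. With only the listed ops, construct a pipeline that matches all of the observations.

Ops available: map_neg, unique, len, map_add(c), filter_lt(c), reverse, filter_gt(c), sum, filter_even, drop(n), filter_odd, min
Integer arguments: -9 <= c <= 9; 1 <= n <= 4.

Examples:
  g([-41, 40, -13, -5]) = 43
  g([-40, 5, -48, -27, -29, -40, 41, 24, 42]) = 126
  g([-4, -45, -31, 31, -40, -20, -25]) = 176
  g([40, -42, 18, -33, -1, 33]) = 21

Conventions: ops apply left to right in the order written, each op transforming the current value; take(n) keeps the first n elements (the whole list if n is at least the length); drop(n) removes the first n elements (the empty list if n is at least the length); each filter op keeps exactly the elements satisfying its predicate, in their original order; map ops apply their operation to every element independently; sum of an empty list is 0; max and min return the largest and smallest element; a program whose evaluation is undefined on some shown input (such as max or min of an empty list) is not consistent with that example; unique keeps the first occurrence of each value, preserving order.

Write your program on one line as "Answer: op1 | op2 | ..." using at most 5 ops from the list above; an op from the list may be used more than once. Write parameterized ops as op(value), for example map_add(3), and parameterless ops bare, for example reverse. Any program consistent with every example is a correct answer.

map_neg | map_add(-3) | map_add(9) | sum

Check, running the answer program on each example:
  [-41, 40, -13, -5] -> [41, -40, 13, 5] -> [38, -43, 10, 2] -> [47, -34, 19, 11] -> 43
  [-40, 5, -48, -27, -29, -40, 41, 24, 42] -> [40, -5, 48, 27, 29, 40, -41, -24, -42] -> [37, -8, 45, 24, 26, 37, -44, -27, -45] -> [46, 1, 54, 33, 35, 46, -35, -18, -36] -> 126
  [-4, -45, -31, 31, -40, -20, -25] -> [4, 45, 31, -31, 40, 20, 25] -> [1, 42, 28, -34, 37, 17, 22] -> [10, 51, 37, -25, 46, 26, 31] -> 176
  [40, -42, 18, -33, -1, 33] -> [-40, 42, -18, 33, 1, -33] -> [-43, 39, -21, 30, -2, -36] -> [-34, 48, -12, 39, 7, -27] -> 21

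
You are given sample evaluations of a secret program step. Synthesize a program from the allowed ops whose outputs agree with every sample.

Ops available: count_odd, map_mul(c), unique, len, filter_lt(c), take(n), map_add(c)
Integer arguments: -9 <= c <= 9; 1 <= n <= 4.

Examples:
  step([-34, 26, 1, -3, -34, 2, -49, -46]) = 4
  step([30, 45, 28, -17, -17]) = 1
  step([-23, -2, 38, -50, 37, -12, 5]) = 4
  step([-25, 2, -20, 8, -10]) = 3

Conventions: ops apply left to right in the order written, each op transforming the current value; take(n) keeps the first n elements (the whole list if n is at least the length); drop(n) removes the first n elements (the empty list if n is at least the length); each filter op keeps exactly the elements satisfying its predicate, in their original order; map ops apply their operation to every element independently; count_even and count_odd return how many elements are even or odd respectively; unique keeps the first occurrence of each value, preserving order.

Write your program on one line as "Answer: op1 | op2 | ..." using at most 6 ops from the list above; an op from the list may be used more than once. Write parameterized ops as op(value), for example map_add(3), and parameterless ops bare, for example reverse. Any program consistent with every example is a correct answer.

unique | map_mul(-6) | map_mul(-3) | filter_lt(4) | len

Check, running the answer program on each example:
  [-34, 26, 1, -3, -34, 2, -49, -46] -> [-34, 26, 1, -3, 2, -49, -46] -> [204, -156, -6, 18, -12, 294, 276] -> [-612, 468, 18, -54, 36, -882, -828] -> [-612, -54, -882, -828] -> 4
  [30, 45, 28, -17, -17] -> [30, 45, 28, -17] -> [-180, -270, -168, 102] -> [540, 810, 504, -306] -> [-306] -> 1
  [-23, -2, 38, -50, 37, -12, 5] -> [-23, -2, 38, -50, 37, -12, 5] -> [138, 12, -228, 300, -222, 72, -30] -> [-414, -36, 684, -900, 666, -216, 90] -> [-414, -36, -900, -216] -> 4
  [-25, 2, -20, 8, -10] -> [-25, 2, -20, 8, -10] -> [150, -12, 120, -48, 60] -> [-450, 36, -360, 144, -180] -> [-450, -360, -180] -> 3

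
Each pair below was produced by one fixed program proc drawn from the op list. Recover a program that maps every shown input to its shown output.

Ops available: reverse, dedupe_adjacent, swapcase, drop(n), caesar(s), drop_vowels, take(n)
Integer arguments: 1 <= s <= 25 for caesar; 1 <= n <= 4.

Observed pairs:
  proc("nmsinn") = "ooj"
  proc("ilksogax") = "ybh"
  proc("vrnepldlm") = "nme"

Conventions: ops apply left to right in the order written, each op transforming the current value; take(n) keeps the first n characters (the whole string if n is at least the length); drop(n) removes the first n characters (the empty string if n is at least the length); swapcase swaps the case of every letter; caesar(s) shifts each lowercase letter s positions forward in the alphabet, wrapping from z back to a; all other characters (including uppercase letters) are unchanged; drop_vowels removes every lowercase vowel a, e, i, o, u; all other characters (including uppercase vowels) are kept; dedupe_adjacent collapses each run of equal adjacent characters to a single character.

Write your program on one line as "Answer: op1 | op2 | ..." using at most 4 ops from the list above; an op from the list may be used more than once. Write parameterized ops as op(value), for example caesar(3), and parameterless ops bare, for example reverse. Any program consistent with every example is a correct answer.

reverse | caesar(1) | take(3)

Check, running the answer program on each example:
  "nmsinn" -> "nnismn" -> "oojtno" -> "ooj"
  "ilksogax" -> "xagoskli" -> "ybhptlmj" -> "ybh"
  "vrnepldlm" -> "mldlpenrv" -> "nmemqfosw" -> "nme"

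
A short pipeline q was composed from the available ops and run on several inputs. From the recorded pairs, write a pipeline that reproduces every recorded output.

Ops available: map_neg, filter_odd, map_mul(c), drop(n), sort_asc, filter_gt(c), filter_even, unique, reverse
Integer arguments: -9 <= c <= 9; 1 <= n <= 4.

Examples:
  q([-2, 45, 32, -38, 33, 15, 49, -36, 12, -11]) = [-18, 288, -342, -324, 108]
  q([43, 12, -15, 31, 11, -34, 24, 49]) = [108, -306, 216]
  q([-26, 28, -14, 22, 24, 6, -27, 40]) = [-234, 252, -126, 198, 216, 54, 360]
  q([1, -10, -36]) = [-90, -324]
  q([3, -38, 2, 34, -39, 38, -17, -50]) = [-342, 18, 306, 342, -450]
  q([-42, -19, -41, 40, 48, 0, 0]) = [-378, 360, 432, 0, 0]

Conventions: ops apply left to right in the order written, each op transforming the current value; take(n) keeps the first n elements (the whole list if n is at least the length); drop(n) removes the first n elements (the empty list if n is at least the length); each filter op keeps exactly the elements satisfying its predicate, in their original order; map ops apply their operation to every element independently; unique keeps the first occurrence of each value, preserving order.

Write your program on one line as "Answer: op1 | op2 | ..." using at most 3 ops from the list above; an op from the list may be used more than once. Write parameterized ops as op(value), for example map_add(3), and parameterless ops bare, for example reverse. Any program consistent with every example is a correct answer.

map_mul(9) | filter_even

Check, running the answer program on each example:
  [-2, 45, 32, -38, 33, 15, 49, -36, 12, -11] -> [-18, 405, 288, -342, 297, 135, 441, -324, 108, -99] -> [-18, 288, -342, -324, 108]
  [43, 12, -15, 31, 11, -34, 24, 49] -> [387, 108, -135, 279, 99, -306, 216, 441] -> [108, -306, 216]
  [-26, 28, -14, 22, 24, 6, -27, 40] -> [-234, 252, -126, 198, 216, 54, -243, 360] -> [-234, 252, -126, 198, 216, 54, 360]
  [1, -10, -36] -> [9, -90, -324] -> [-90, -324]
  [3, -38, 2, 34, -39, 38, -17, -50] -> [27, -342, 18, 306, -351, 342, -153, -450] -> [-342, 18, 306, 342, -450]
  [-42, -19, -41, 40, 48, 0, 0] -> [-378, -171, -369, 360, 432, 0, 0] -> [-378, 360, 432, 0, 0]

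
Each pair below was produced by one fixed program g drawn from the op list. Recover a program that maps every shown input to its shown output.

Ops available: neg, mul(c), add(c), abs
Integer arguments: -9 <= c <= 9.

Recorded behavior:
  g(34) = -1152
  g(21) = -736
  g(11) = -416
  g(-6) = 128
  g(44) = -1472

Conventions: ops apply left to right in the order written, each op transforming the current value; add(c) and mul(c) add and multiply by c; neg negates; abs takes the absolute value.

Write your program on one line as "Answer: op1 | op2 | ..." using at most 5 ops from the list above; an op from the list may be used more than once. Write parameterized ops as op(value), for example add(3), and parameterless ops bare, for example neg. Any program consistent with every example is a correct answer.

add(2) | mul(-4) | neg | mul(-8)

Check, running the answer program on each example:
  34 -> 36 -> -144 -> 144 -> -1152
  21 -> 23 -> -92 -> 92 -> -736
  11 -> 13 -> -52 -> 52 -> -416
  -6 -> -4 -> 16 -> -16 -> 128
  44 -> 46 -> -184 -> 184 -> -1472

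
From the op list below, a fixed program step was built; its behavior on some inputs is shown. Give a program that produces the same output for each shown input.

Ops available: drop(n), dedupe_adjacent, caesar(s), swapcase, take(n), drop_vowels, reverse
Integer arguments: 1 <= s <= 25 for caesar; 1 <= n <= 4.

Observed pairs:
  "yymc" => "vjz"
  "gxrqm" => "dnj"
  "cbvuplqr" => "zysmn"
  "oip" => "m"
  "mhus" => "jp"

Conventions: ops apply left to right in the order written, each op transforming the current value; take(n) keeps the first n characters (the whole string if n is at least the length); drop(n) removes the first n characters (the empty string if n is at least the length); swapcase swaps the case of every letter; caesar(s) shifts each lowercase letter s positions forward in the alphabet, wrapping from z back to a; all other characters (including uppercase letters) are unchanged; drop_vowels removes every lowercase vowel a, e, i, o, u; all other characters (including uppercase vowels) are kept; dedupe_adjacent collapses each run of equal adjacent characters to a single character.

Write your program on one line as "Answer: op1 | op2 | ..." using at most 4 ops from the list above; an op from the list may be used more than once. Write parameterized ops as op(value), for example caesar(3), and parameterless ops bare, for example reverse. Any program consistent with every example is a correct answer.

drop_vowels | caesar(23) | dedupe_adjacent | drop_vowels

Check, running the answer program on each example:
  "yymc" -> "yymc" -> "vvjz" -> "vjz" -> "vjz"
  "gxrqm" -> "gxrqm" -> "duonj" -> "duonj" -> "dnj"
  "cbvuplqr" -> "cbvplqr" -> "zysmino" -> "zysmino" -> "zysmn"
  "oip" -> "p" -> "m" -> "m" -> "m"
  "mhus" -> "mhs" -> "jep" -> "jep" -> "jp"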